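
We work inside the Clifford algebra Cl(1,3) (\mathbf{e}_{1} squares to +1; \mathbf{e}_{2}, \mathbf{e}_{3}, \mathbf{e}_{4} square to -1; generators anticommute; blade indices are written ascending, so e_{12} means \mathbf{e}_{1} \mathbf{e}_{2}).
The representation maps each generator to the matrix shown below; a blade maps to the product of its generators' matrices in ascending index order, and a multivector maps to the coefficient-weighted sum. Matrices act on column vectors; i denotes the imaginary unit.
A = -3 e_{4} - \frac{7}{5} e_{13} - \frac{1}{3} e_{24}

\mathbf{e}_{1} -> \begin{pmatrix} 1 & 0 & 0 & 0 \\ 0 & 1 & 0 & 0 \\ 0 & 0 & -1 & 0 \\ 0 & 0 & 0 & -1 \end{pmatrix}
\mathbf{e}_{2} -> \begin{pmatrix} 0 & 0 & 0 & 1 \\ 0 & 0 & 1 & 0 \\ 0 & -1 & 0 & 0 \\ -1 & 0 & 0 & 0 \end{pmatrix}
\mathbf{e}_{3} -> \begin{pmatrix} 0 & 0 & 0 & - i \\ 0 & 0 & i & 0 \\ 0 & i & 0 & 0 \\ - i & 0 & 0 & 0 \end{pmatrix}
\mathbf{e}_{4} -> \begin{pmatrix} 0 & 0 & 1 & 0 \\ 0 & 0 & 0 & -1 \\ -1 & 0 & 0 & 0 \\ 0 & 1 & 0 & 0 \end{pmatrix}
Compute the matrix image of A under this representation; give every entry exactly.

Bivector images (products of the table entries): rho(e_{13}) = rho(\mathbf{e}_{1})rho(\mathbf{e}_{3}) = \begin{pmatrix} 0 & 0 & 0 & - i \\ 0 & 0 & i & 0 \\ 0 & - i & 0 & 0 \\ i & 0 & 0 & 0 \end{pmatrix}; rho(e_{24}) = rho(\mathbf{e}_{2})rho(\mathbf{e}_{4}) = \begin{pmatrix} 0 & 1 & 0 & 0 \\ -1 & 0 & 0 & 0 \\ 0 & 0 & 0 & 1 \\ 0 & 0 & -1 & 0 \end{pmatrix}.
M = (-3)*rho(e_{4}) + (-\frac{7}{5})*rho(e_{13}) + (-\frac{1}{3})*rho(e_{24}), summed entrywise:
Answer: \begin{pmatrix} 0 & - \frac{1}{3} & -3 & \frac{7 i}{5} \\ \frac{1}{3} & 0 & - \frac{7 i}{5} & 3 \\ 3 & \frac{7 i}{5} & 0 & - \frac{1}{3} \\ - \frac{7 i}{5} & -3 & \frac{1}{3} & 0 \end{pmatrix}


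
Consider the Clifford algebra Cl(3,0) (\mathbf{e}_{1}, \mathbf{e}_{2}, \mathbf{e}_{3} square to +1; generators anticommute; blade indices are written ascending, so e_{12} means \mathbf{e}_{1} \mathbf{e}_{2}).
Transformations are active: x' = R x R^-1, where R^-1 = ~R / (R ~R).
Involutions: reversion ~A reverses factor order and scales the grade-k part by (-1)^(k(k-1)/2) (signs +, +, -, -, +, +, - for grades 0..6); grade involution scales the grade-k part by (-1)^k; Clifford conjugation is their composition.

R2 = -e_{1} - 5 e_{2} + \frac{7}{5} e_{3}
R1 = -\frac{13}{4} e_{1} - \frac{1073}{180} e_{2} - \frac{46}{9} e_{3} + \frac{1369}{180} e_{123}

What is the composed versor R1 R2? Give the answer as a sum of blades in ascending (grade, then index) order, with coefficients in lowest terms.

Distribute over the terms of R2 (each basis-blade product reordered to ascending indices, repeated generators contracted through their squares):
R1 (-e_{1}) = \frac{13}{4} - \frac{1073}{180} e_{12} - \frac{46}{9} e_{13} - \frac{1369}{180} e_{23}
R1 (-5 e_{2}) = \frac{1073}{36} + \frac{65}{4} e_{12} + \frac{1369}{36} e_{13} - \frac{230}{9} e_{23}
R1 (\frac{7}{5} e_{3}) = -\frac{322}{45} + \frac{9583}{900} e_{12} - \frac{91}{20} e_{13} - \frac{7511}{900} e_{23}
Summing the partial products and collecting blades:
Answer: \frac{259}{10} + \frac{6281}{300} e_{12} + \frac{851}{30} e_{13} - \frac{3113}{75} e_{23}


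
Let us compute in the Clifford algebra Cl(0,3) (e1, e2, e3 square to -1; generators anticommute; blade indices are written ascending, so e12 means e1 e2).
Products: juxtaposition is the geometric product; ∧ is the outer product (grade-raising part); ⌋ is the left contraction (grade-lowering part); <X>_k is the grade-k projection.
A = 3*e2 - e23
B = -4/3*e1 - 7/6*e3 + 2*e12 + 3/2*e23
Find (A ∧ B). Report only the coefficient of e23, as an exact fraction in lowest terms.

step 1: 4*e12 - 7/2*e23 + 4/3*e123
Answer: -7/2


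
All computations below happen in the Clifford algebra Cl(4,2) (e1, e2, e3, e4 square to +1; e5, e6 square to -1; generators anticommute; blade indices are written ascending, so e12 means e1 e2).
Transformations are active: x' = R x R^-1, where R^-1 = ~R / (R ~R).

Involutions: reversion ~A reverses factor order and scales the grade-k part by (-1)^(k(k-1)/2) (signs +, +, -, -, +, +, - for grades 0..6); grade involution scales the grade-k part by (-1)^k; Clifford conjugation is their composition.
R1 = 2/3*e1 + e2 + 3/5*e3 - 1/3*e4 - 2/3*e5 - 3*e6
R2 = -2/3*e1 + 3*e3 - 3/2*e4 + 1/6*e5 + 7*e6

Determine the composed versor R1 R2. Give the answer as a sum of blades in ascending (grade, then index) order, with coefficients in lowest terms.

Distribute over the terms of R2 (each basis-blade product reordered to ascending indices, repeated generators contracted through their squares):
R1 (-2/3*e1) = -4/9 + 2/3*e12 + 2/5*e13 - 2/9*e14 - 4/9*e15 - 2*e16
R1 (3*e3) = 9/5 + 2*e13 + 3*e23 + e34 + 2*e35 + 9*e36
R1 (-3/2*e4) = 1/2 - e14 - 3/2*e24 - 9/10*e34 - e45 - 9/2*e46
R1 (1/6*e5) = 1/9 + 1/9*e15 + 1/6*e25 + 1/10*e35 - 1/18*e45 + 1/2*e56
R1 (7*e6) = 21 + 14/3*e16 + 7*e26 + 21/5*e36 - 7/3*e46 - 14/3*e56
Summing the partial products and collecting blades:
Answer: 689/30 + 2/3*e12 + 12/5*e13 - 11/9*e14 - 1/3*e15 + 8/3*e16 + 3*e23 - 3/2*e24 + 1/6*e25 + 7*e26 + 1/10*e34 + 21/10*e35 + 66/5*e36 - 19/18*e45 - 41/6*e46 - 25/6*e56


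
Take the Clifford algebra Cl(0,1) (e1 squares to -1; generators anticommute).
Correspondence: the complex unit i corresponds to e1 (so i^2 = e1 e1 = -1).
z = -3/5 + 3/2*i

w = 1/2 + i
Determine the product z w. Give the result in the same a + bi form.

In blades: z = -3/5 + 3/2*e1, w = 1/2 + e1.
Distribute z over w term by term (generator squares from the signature, products reordered to ascending indices): (-3/5)*w = -3/10 - 3/5*e1; (3/2*e1)*w = -3/2 + 3/4*e1.
Sum: -9/5 + 3/20*e1; translating back through the correspondence:
Answer: -9/5 + 3/20*i


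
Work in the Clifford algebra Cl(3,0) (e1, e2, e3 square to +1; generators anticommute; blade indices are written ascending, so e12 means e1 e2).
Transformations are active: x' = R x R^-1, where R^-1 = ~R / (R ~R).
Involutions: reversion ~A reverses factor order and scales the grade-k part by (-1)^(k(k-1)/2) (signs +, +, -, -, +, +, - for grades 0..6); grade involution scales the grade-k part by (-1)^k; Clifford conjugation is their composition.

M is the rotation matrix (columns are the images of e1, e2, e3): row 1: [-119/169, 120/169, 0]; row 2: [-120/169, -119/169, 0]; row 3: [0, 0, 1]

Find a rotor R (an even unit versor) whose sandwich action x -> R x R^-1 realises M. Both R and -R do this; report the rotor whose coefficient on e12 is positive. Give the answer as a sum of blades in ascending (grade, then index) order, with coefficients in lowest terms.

Method: write R = a + b12*e12 + b13*e13 + b23*e23 with a^2 + b12^2 + b13^2 + b23^2 = 1 (so R^-1 = ~R). Expanding the columns R e_j ~R gives tr M = 4a^2 - 1 and, from the antisymmetric part, M21 - M12 = -4a*b12, M13 - M31 = 4a*b13, M32 - M23 = -4a*b23.
Here tr M = -69/169, so a^2 = (1 + tr M)/4 = 25/169 and a = ±5/13. Taking a = 5/13: M21 - M12 = -240/169, M13 - M31 = 0, M32 - M23 = 0, giving b12 = 12/13, b13 = 0, b23 = 0, i.e. R = 5/13 + 12/13*e12.
Its e12 coefficient is already positive.
Answer: 5/13 + 12/13*e12. Sheet selection: the two-to-one cover makes ±R indistinguishable at the matrix level (trace -69/169), so uniqueness comes from the required sign on e12.


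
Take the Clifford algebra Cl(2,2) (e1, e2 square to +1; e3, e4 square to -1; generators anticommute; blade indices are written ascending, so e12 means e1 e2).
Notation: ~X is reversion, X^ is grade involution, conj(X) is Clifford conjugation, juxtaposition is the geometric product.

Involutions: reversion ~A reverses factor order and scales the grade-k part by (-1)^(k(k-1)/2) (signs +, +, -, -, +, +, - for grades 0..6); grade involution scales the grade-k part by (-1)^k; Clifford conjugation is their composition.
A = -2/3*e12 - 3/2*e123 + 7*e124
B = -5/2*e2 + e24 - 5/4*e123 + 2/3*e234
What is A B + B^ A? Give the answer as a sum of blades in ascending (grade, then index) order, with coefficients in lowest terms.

first term: 15/8 + 26/3*e1 - 5/6*e3 - 101/12*e13 + 95/6*e14 - 35/4*e34 + 19/18*e134
second term: -15/8 + 26/3*e1 + 5/6*e3 - 11/12*e13 - 107/6*e14 - 35/4*e34 - 35/18*e134
Answer: 52/3*e1 - 28/3*e13 - 2*e14 - 35/2*e34 - 8/9*e134


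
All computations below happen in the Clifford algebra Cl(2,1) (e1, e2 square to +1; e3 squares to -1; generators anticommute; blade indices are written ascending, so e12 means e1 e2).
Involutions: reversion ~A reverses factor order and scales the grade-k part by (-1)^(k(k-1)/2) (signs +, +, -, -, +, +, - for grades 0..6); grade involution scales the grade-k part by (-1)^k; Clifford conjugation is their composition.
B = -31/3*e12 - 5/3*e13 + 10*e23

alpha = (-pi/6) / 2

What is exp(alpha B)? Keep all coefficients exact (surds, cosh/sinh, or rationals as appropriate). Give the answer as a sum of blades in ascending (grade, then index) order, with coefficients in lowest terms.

B^2 term by term: the squares give (-31/3)^2*(e12)^2 + (-5/3)^2*(e13)^2 + (10)^2*(e23)^2 = 961/9*(-1) + 25/9*(+1) + 100*(+1) = -4 (each basis 2-blade squares to minus the product of its generators' squares); cross terms between blades sharing an index anticommute and cancel. So B^2 = -4.
B^2 = -4 — a negative square means the series sums to a rotation: l = 2, alpha*l = -pi/6, so exp(alpha B) = cos(-pi/6) + (sin(-pi/6)/2)*B = sqrt(3)/2 + (-1/4)*B.
Answer: sqrt(3)/2 + 31/12*e12 + 5/12*e13 - 5/2*e23


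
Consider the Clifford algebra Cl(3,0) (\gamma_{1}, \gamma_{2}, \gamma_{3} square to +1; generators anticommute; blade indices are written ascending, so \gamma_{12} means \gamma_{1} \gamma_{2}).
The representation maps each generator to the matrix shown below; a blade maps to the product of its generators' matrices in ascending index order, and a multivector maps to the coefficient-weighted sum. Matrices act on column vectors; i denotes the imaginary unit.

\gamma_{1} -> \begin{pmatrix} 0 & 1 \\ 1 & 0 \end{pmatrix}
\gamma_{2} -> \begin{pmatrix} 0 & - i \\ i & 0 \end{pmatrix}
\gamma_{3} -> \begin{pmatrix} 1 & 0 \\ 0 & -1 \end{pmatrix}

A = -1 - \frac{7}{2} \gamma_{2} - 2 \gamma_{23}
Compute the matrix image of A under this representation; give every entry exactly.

Bivector images (products of the table entries): rho(\gamma_{23}) = rho(\gamma_{2})rho(\gamma_{3}) = \begin{pmatrix} 0 & i \\ i & 0 \end{pmatrix}.
M = (-1)*1 + (-\frac{7}{2})*rho(\gamma_{2}) + (-2)*rho(\gamma_{23}), summed entrywise (1 is the identity matrix):
Answer: \begin{pmatrix} -1 & \frac{3 i}{2} \\ - \frac{11 i}{2} & -1 \end{pmatrix}


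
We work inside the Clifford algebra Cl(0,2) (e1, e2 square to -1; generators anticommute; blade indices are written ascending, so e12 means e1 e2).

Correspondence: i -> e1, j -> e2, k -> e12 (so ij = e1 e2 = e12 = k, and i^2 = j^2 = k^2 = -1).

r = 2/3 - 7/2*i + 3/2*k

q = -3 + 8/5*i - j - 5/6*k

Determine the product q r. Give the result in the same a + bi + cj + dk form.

In blades: q = -3 + 8/5*e1 - e2 - 5/6*e12, r = 2/3 - 7/2*e1 + 3/2*e12.
Distribute q over r term by term (generator squares from the signature, products reordered to ascending indices): (-3)*r = -2 + 21/2*e1 - 9/2*e12; (8/5*e1)*r = 28/5 + 16/15*e1 - 12/5*e2; (-e2)*r = -3/2*e1 - 2/3*e2 - 7/2*e12; (-5/6*e12)*r = 5/4 + 35/12*e2 - 5/9*e12.
Sum: 97/20 + 151/15*e1 - 3/20*e2 - 77/9*e12; translating back through the correspondence:
Answer: 97/20 + 151/15*i - 3/20*j - 77/9*k


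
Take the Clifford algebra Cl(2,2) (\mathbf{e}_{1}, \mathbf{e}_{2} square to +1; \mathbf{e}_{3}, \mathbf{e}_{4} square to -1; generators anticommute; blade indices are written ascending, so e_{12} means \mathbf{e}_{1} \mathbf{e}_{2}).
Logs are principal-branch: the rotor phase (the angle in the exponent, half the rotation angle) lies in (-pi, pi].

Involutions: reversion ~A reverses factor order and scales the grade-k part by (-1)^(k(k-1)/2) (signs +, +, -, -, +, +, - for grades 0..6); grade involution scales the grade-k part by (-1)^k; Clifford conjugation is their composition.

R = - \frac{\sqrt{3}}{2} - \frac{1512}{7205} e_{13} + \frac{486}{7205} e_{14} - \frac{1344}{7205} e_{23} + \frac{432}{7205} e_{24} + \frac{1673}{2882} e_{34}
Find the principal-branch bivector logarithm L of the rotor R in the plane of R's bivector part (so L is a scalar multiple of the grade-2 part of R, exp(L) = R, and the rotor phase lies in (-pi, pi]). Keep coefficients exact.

The scalar part of R is - \frac{\sqrt{3}}{2}, and that scalar determines the rotor phase on the principal branch; recovering the unit plane as bivector-part over sine of the phase gives L = phase * plane.
Concretely: cos(phase) = - \frac{\sqrt{3}}{2} gives phase = ±\frac{5 \pi}{6}, and since phase/sin(phase) is even the sign is immaterial: L = (phase/sin(phase)) * <R>_2 = (\frac{5 \pi}{3}) * <R>_2.
Answer: - \frac{504 \pi}{1441} e_{13} + \frac{162 \pi}{1441} e_{14} - \frac{448 \pi}{1441} e_{23} + \frac{144 \pi}{1441} e_{24} + \frac{8365 \pi}{8646} e_{34}


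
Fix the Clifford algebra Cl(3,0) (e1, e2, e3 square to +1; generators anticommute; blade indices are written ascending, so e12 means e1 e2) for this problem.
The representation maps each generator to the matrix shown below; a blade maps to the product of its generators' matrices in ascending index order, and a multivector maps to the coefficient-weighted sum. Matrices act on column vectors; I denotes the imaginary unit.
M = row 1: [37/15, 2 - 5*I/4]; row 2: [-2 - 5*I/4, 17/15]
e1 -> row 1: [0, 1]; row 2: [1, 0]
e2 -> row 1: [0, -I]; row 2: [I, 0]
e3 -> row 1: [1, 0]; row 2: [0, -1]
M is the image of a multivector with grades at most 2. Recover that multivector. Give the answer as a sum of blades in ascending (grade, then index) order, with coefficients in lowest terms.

Method: 1, rho(e1), rho(e2), rho(e3) form a trace-orthogonal basis of the 2x2 complex matrices (tr(X Y) = 2 if X = Y, else 0), so M = m0*1 + m1*rho(e1) + m2*rho(e2) + m3*rho(e3) with m0 = tr(M)/2 = 9/5, m1 = tr(M rho(e1))/2 = -5*I/4, m2 = tr(M rho(e2))/2 = 2*I, m3 = tr(M rho(e3))/2 = 2/3.
Multiplying table entries, the bivector images are rho(e12) = I*rho(e3), rho(e13) = -I*rho(e2), rho(e23) = I*rho(e1); with real blade coefficients the real parts of m0..m3 are the coefficients of 1, e1, e2, e3 and the imaginary parts give the bivectors (e23: Im m1, e13: -Im m2, e12: Im m3).
Answer: 9/5 + 2/3*e3 - 2*e13 - 5/4*e23


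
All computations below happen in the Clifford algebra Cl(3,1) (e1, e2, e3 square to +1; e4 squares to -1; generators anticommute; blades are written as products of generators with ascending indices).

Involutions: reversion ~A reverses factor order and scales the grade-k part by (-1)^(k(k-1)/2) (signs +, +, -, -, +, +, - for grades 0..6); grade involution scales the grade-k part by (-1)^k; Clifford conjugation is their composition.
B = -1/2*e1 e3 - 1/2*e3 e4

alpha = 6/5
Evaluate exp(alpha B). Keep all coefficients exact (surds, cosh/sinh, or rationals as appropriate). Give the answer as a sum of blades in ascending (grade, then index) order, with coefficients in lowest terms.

B^2 term by term: the squares give (-1/2)^2*(e1 e3)^2 + (-1/2)^2*(e3 e4)^2 = 1/4*(-1) + 1/4*(+1) = 0 (each basis 2-blade squares to minus the product of its generators' squares); cross terms between blades sharing an index anticommute and cancel. So B^2 = 0.
B^2 = 0, so the series closes: exp(alpha B) = 1 + alpha B (parabolic case).
Answer: 1 - 3/5*e1 e3 - 3/5*e3 e4


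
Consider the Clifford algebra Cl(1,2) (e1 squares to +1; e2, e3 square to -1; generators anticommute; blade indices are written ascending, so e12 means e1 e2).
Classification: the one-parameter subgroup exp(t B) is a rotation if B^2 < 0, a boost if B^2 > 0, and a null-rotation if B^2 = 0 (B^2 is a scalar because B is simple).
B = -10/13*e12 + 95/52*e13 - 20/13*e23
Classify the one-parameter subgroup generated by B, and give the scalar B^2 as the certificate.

B^2 term by term: the squares give (-10/13)^2*(e12)^2 + (95/52)^2*(e13)^2 + (-20/13)^2*(e23)^2 = 100/169*(+1) + 9025/2704*(+1) + 400/169*(-1) = 25/16 (each basis 2-blade squares to minus the product of its generators' squares); cross terms between blades sharing an index anticommute and cancel. So B^2 = 25/16.
Answer: boost, certificate B^2 = 25/16. Because 25/16 is invariant under every versor sandwich, the classification follows from its sign alone.


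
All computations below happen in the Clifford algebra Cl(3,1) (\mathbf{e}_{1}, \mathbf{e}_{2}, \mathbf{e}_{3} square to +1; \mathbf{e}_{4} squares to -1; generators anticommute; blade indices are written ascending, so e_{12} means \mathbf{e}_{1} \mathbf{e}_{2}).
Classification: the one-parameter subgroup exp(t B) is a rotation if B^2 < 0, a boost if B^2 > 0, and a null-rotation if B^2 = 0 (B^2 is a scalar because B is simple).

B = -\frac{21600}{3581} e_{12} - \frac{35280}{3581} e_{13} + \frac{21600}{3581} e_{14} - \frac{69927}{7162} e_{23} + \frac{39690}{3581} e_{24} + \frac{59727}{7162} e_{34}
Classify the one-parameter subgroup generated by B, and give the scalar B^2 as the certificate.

B^2 term by term: the squares give (-\frac{21600}{3581})^2*(e_{12})^2 + (-\frac{35280}{3581})^2*(e_{13})^2 + (\frac{21600}{3581})^2*(e_{14})^2 + (-\frac{69927}{7162})^2*(e_{23})^2 + (\frac{39690}{3581})^2*(e_{24})^2 + (\frac{59727}{7162})^2*(e_{34})^2 = \frac{466560000}{12823561}*(-1) + \frac{1244678400}{12823561}*(-1) + \frac{466560000}{12823561}*(+1) + \frac{4889785329}{51294244}*(-1) + \frac{1575296100}{12823561}*(+1) + \frac{3567314529}{51294244}*(+1) = 0 (each basis 2-blade squares to minus the product of its generators' squares); cross terms between blades sharing an index anticommute and cancel; the commuting (index-disjoint) pairs give grade-4 terms 2*c*c'*(blade product), which cancel blade by blade — e_{1234}: -\frac{1290103200}{12823561} + \frac{2800526400}{12823561} - \frac{1510423200}{12823561} = 0 — confirming B is simple. So B^2 = 0.
Answer: null-rotation, certificate B^2 = 0. No conjugation can change B^2 = 0; the sign gives the class.


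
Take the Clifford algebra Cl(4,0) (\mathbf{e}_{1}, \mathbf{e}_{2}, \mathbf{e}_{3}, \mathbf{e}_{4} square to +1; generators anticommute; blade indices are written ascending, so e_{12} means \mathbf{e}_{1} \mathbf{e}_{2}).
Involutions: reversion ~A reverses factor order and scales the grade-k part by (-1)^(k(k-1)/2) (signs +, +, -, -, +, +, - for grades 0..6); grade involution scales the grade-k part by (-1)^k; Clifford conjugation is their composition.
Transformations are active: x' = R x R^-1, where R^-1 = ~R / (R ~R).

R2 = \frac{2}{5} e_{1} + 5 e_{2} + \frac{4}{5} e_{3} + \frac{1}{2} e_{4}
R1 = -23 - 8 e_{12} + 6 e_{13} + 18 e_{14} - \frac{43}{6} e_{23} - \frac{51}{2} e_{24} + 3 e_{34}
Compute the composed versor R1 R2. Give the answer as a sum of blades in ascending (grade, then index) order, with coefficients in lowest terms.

Distribute over the terms of R2 (each basis-blade product reordered to ascending indices, repeated generators contracted through their squares):
R1 (\frac{2}{5} e_{1}) = -\frac{46}{5} e_{1} + \frac{16}{5} e_{2} - \frac{12}{5} e_{3} - \frac{36}{5} e_{4} - \frac{43}{15} e_{123} - \frac{51}{5} e_{124} + \frac{6}{5} e_{134}
R1 (5 e_{2}) = -40 e_{1} - 115 e_{2} + \frac{215}{6} e_{3} + \frac{255}{2} e_{4} - 30 e_{123} - 90 e_{124} + 15 e_{234}
R1 (\frac{4}{5} e_{3}) = \frac{24}{5} e_{1} - \frac{86}{15} e_{2} - \frac{92}{5} e_{3} - \frac{12}{5} e_{4} - \frac{32}{5} e_{123} - \frac{72}{5} e_{134} + \frac{102}{5} e_{234}
R1 (\frac{1}{2} e_{4}) = 9 e_{1} - \frac{51}{4} e_{2} + \frac{3}{2} e_{3} - \frac{23}{2} e_{4} - 4 e_{124} + 3 e_{134} - \frac{43}{12} e_{234}
Summing the partial products and collecting blades:
Answer: -\frac{177}{5} e_{1} - \frac{7817}{60} e_{2} + \frac{248}{15} e_{3} + \frac{532}{5} e_{4} - \frac{589}{15} e_{123} - \frac{521}{5} e_{124} - \frac{51}{5} e_{134} + \frac{1909}{60} e_{234}


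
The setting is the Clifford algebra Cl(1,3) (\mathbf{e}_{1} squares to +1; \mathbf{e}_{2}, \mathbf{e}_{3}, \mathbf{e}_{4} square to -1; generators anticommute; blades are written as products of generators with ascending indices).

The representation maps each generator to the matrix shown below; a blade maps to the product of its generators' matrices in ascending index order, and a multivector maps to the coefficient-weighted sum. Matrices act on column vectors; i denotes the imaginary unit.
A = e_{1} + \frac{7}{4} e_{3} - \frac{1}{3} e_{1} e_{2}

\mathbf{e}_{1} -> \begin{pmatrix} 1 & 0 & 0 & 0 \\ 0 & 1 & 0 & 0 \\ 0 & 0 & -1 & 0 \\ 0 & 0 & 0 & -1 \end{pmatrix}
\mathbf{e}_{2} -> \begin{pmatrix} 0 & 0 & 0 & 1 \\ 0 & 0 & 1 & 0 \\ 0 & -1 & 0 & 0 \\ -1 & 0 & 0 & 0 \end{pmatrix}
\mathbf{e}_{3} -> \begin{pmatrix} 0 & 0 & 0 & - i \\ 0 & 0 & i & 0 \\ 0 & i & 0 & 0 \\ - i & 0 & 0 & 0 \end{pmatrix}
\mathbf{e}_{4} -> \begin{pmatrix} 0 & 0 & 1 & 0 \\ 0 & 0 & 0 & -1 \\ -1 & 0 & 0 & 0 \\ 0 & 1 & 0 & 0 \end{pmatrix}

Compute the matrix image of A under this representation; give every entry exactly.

Bivector images (products of the table entries): rho(e_{1} e_{2}) = rho(\mathbf{e}_{1})rho(\mathbf{e}_{2}) = \begin{pmatrix} 0 & 0 & 0 & 1 \\ 0 & 0 & 1 & 0 \\ 0 & 1 & 0 & 0 \\ 1 & 0 & 0 & 0 \end{pmatrix}.
M = (1)*rho(e_{1}) + (\frac{7}{4})*rho(e_{3}) + (-\frac{1}{3})*rho(e_{1} e_{2}), summed entrywise:
Answer: \begin{pmatrix} 1 & 0 & 0 & - \frac{1}{3} - \frac{7 i}{4} \\ 0 & 1 & - \frac{1}{3} + \frac{7 i}{4} & 0 \\ 0 & - \frac{1}{3} + \frac{7 i}{4} & -1 & 0 \\ - \frac{1}{3} - \frac{7 i}{4} & 0 & 0 & -1 \end{pmatrix}


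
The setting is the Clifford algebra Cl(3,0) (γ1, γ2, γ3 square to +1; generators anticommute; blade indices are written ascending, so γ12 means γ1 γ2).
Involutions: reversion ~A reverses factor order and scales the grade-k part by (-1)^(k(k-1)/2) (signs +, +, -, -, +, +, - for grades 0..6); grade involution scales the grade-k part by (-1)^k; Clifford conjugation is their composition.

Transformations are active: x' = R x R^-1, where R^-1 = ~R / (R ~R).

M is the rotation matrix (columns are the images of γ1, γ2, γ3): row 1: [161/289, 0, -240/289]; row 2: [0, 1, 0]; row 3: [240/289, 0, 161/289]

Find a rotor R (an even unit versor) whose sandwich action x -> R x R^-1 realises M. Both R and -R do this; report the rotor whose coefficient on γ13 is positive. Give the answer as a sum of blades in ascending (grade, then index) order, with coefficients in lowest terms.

Method: write R = a + b12*γ12 + b13*γ13 + b23*γ23 with a^2 + b12^2 + b13^2 + b23^2 = 1 (so R^-1 = ~R). Expanding the columns R e_j ~R gives tr M = 4a^2 - 1 and, from the antisymmetric part, M21 - M12 = -4a*b12, M13 - M31 = 4a*b13, M32 - M23 = -4a*b23.
Here tr M = 611/289, so a^2 = (1 + tr M)/4 = 225/289 and a = ±15/17. Taking a = 15/17: M21 - M12 = 0, M13 - M31 = -480/289, M32 - M23 = 0, giving b12 = 0, b13 = -8/17, b23 = 0, i.e. R = 15/17 - 8/17*γ13.
Its γ13 coefficient is negative, so report the other preimage -R.
Answer: -15/17 + 8/17*γ13. Recall the cover is two-to-one: with M of trace 611/289, both preimages act alike, and the stated γ13 sign chooses the sheet.


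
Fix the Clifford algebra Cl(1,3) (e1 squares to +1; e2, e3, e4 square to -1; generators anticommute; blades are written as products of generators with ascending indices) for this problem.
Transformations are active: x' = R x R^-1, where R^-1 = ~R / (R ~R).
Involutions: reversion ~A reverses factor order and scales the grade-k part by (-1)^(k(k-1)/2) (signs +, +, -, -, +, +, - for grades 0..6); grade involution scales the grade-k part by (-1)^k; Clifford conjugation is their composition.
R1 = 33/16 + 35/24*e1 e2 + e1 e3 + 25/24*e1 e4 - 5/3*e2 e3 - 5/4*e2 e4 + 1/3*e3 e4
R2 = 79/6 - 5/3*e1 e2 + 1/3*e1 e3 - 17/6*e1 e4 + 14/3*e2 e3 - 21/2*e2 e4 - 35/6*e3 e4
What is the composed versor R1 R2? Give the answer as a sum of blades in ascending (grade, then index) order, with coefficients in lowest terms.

Distribute over the grade parts of R1 (each basis-blade product reordered to ascending indices, repeated generators contracted through their squares):
<R1>_0 (= 33/16) R2 = 869/32 - 55/16*e1 e2 + 11/16*e1 e3 - 187/32*e1 e4 + 77/8*e2 e3 - 693/32*e2 e4 - 385/32*e3 e4
<R1>_2 (= 35/24*e1 e2 + e1 e3 + 25/24*e1 e4 - 5/3*e2 e3 - 5/4*e2 e4 + 1/3*e3 e4) R2 = -1217/144 + 179/18*e1 e2 + 577/144*e1 e3 + 667/18*e1 e4 - 479/36*e2 e3 - 1067/48*e2 e4 + 2225/72*e3 e4 + 183/16*e1 e2 e3 e4
Summing the partial products and collecting blades:
Answer: 5387/288 + 937/144*e1 e2 + 169/36*e1 e3 + 8989/288*e1 e4 - 265/72*e2 e3 - 4213/96*e2 e4 + 5435/288*e3 e4 + 183/16*e1 e2 e3 e4


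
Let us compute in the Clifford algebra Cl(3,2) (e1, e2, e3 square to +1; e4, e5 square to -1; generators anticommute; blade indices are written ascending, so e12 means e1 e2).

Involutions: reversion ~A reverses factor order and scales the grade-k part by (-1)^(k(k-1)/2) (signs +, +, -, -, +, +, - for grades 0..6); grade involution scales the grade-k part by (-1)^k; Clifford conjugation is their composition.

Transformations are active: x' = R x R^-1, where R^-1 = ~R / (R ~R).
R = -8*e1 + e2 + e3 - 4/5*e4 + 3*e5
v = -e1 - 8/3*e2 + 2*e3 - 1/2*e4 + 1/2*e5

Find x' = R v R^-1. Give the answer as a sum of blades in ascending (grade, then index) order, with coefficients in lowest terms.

~R = -8*e1 + e2 + e3 - 4/5*e4 + 3*e5, and R ~R = 1409/25, so R^-1 = ~R / (1409/25).
R v = 163/30 + 67/3*e12 - 15*e13 + 16/5*e14 - e15 + 14/3*e23 - 79/30*e24 + 17/2*e25 + 11/10*e34 - 11/2*e35 + 11/10*e45
Answer: -2293/4227*e1 + 4029/1409*e2 - 7639/4227*e3 + 2923/8454*e4 + 221/2818*e5


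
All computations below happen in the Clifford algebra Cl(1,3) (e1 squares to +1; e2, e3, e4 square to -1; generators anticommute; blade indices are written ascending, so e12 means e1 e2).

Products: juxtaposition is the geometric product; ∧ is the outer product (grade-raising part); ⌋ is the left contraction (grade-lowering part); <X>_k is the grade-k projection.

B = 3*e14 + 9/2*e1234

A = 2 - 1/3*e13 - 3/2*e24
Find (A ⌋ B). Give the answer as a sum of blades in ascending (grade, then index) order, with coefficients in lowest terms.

step 1: -27/4*e13 + 6*e14 + 3/2*e24 + 9*e1234
Answer: -27/4*e13 + 6*e14 + 3/2*e24 + 9*e1234


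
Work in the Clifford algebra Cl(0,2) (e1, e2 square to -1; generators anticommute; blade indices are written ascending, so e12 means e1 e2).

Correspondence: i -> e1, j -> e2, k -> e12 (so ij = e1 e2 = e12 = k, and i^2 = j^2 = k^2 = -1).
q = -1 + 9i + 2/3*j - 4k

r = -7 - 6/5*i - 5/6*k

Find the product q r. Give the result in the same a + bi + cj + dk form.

In blades: q = -1 + 9*e1 + 2/3*e2 - 4*e12, r = -7 - 6/5*e1 - 5/6*e12.
Distribute q over r term by term (generator squares from the signature, products reordered to ascending indices): (-1)*r = 7 + 6/5*e1 + 5/6*e12; (9*e1)*r = 54/5 - 63*e1 + 15/2*e2; (2/3*e2)*r = -5/9*e1 - 14/3*e2 + 4/5*e12; (-4*e12)*r = -10/3 + 24/5*e2 + 28*e12.
Sum: 217/15 - 2806/45*e1 + 229/30*e2 + 889/30*e12; translating back through the correspondence:
Answer: 217/15 - 2806/45*i + 229/30*j + 889/30*k


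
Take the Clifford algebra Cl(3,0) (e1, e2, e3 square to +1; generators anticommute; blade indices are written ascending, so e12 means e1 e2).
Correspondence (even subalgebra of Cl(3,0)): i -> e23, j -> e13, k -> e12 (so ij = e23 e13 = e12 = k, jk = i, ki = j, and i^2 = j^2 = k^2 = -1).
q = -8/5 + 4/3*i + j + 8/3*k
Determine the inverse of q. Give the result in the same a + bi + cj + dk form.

In blades: q = -8/5 + 8/3*e12 + e13 + 4/3*e23.
With qbar = -8/5 - 8/3*e12 - e13 - 4/3*e23 (scalar fixed, mapped units negated), q qbar = 2801/225 (the sum of squared coefficients), so q^-1 = qbar / (2801/225) = -360/2801 - 600/2801*e12 - 225/2801*e13 - 300/2801*e23; translating back:
Answer: -360/2801 - 300/2801*i - 225/2801*j - 600/2801*k


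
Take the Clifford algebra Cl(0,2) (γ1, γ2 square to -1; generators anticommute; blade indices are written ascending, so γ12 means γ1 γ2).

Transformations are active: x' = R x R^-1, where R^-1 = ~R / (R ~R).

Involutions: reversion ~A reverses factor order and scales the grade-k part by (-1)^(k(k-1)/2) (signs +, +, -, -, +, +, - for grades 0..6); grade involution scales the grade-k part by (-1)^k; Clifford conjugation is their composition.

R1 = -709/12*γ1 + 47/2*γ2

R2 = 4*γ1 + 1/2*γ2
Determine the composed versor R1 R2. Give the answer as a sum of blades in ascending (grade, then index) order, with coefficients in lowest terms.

Distribute over the terms of R1 (each basis-blade product reordered to ascending indices, repeated generators contracted through their squares):
(-709/12*γ1) R2 = 709/3 - 709/24*γ12
(47/2*γ2) R2 = -47/4 - 94*γ12
Summing the partial products and collecting blades:
Answer: 2695/12 - 2965/24*γ12


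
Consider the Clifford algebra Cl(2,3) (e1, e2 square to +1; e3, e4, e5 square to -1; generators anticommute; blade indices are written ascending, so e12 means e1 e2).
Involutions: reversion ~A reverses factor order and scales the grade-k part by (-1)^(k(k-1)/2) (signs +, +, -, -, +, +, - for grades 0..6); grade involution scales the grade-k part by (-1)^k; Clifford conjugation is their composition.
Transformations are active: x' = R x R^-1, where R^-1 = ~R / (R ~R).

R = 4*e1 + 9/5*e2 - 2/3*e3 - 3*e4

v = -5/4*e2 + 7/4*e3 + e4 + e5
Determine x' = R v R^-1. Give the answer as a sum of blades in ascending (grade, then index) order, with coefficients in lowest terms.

~R = 4*e1 + 9/5*e2 - 2/3*e3 - 3*e4, and R ~R = 2204/225, so R^-1 = ~R / (2204/225).
R v = 23/12 - 5*e12 + 7*e13 + 4*e14 + 4*e15 + 139/60*e23 - 39/20*e24 + 9/5*e25 + 55/12*e34 - 2/3*e35 - 3*e45
Answer: 1725/1102*e1 + 8615/4408*e2 - 1108/551*e3 - 9583/4408*e4 - e5


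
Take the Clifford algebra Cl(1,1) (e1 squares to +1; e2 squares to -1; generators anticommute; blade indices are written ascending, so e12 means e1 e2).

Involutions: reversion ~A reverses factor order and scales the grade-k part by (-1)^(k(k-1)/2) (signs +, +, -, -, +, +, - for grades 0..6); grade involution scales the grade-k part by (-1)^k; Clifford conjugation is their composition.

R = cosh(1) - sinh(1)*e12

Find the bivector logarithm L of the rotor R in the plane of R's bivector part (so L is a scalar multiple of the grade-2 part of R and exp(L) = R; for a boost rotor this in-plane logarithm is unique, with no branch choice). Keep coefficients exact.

The scalar part of R is cosh(1), which determines |rapidity| via cosh; the sign lives in the bivector part, and pairing them (bivector part over sinh of the rapidity = the plane) gives the unique in-plane L = rapidity * plane.
Concretely: cosh(rapidity) = cosh(1) gives rapidity = ±1, and since rapidity/sinh(rapidity) is even the sign is immaterial: L = (rapidity/sinh(rapidity)) * <R>_2 = (1/sinh(1)) * <R>_2.
Answer: -e12


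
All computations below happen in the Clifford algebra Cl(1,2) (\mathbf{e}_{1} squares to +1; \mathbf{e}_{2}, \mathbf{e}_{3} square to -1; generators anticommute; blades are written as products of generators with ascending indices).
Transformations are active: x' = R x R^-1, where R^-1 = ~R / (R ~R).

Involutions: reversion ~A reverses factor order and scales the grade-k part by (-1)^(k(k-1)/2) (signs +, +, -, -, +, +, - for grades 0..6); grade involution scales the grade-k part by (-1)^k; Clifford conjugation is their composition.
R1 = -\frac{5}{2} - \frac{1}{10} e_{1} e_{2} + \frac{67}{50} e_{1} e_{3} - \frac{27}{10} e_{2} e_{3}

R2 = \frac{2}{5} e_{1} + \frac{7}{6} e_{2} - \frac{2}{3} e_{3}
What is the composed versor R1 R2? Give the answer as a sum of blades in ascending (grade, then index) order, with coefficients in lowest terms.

Distribute over the terms of R2 (each basis-blade product reordered to ascending indices, repeated generators contracted through their squares):
R1 (\frac{2}{5} e_{1}) = -e_{1} + \frac{1}{25} e_{2} - \frac{67}{125} e_{3} - \frac{27}{25} e_{1} e_{2} e_{3}
R1 (\frac{7}{6} e_{2}) = \frac{7}{60} e_{1} - \frac{35}{12} e_{2} - \frac{63}{20} e_{3} - \frac{469}{300} e_{1} e_{2} e_{3}
R1 (-\frac{2}{3} e_{3}) = \frac{67}{75} e_{1} - \frac{9}{5} e_{2} + \frac{5}{3} e_{3} + \frac{1}{15} e_{1} e_{2} e_{3}
Summing the partial products and collecting blades:
Answer: \frac{1}{100} e_{1} - \frac{1403}{300} e_{2} - \frac{3029}{1500} e_{3} - \frac{773}{300} e_{1} e_{2} e_{3}


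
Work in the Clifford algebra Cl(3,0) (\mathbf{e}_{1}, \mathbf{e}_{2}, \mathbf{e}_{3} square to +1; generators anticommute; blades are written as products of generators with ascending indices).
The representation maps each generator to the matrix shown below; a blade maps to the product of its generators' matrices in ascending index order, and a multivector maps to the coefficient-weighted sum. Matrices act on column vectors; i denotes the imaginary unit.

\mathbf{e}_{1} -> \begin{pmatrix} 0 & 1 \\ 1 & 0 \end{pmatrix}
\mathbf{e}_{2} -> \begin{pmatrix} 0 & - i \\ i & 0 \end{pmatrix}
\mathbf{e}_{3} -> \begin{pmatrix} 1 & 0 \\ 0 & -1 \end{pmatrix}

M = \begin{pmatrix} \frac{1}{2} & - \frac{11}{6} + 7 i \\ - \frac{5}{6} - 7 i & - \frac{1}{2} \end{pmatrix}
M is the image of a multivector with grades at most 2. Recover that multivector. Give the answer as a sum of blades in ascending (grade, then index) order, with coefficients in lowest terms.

Method: 1, rho(e_{1}), rho(e_{2}), rho(e_{3}) form a trace-orthogonal basis of the 2x2 complex matrices (tr(X Y) = 2 if X = Y, else 0), so M = m0*1 + m1*rho(e_{1}) + m2*rho(e_{2}) + m3*rho(e_{3}) with m0 = tr(M)/2 = 0, m1 = tr(M rho(e_{1}))/2 = - \frac{4}{3}, m2 = tr(M rho(e_{2}))/2 = -7 - \frac{i}{2}, m3 = tr(M rho(e_{3}))/2 = \frac{1}{2}.
Multiplying table entries, the bivector images are rho(e_{1} e_{2}) = i*rho(e_{3}), rho(e_{1} e_{3}) = -i*rho(e_{2}), rho(e_{2} e_{3}) = i*rho(e_{1}); with real blade coefficients the real parts of m0..m3 are the coefficients of 1, e_{1}, e_{2}, e_{3} and the imaginary parts give the bivectors (e_{2} e_{3}: Im m1, e_{1} e_{3}: -Im m2, e_{1} e_{2}: Im m3).
Answer: -\frac{4}{3} e_{1} - 7 e_{2} + \frac{1}{2} e_{3} + \frac{1}{2} e_{1} e_{3}


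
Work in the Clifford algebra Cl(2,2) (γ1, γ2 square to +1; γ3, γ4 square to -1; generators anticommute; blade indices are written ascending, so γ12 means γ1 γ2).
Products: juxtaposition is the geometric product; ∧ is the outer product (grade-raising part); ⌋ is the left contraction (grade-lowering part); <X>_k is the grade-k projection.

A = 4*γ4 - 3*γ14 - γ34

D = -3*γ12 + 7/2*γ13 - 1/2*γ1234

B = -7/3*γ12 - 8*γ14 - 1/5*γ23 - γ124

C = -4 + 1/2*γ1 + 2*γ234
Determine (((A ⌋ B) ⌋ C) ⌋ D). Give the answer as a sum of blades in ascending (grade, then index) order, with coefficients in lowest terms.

step 1: 24 - 32*γ1 - 3*γ2 + 4*γ12
step 2: -112 + 12*γ1 - 6*γ34 + 48*γ234
step 3: -24*γ1 - 36*γ2 + 42*γ3 + 333*γ12 - 392*γ13 - 6*γ234 + 56*γ1234
Answer: -24*γ1 - 36*γ2 + 42*γ3 + 333*γ12 - 392*γ13 - 6*γ234 + 56*γ1234


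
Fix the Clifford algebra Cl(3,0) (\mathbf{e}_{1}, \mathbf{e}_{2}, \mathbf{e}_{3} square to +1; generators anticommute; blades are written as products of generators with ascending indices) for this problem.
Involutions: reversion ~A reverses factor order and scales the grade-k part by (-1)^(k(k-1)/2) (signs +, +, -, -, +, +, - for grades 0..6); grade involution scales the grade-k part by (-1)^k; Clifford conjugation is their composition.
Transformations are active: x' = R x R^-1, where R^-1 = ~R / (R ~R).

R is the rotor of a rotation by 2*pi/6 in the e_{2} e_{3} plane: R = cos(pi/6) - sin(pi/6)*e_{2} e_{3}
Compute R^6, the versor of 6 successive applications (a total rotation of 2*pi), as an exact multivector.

The rotor phase is half the rotation angle and phases add under composition, so 6 steps in the e_{2} e_{3} plane accumulate phase 6*(pi/6) = \pi: R^6 = cos(\pi) - sin(\pi)*e_{2} e_{3}.
cos(\pi) = -1 and sin(\pi) = 0, so R^6 = -1. The total rotation 2*pi is 1 full turn, so every vector returns to itself, yet the rotor is -1, on the OTHER sheet of the double cover (an odd number of 2*pi turns).
Answer: -1


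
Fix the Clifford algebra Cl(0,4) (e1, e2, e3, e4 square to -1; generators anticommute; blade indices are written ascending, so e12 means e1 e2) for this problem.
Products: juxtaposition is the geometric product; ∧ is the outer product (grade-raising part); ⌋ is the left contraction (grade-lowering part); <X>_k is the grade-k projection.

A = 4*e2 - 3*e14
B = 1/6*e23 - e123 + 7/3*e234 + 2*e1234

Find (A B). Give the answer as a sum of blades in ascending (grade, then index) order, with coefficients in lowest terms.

step 1: -2/3*e3 - 4*e13 + 6*e23 - 28/3*e34 + 7*e123 + 8*e134 + 3*e234 - 1/2*e1234
Answer: -2/3*e3 - 4*e13 + 6*e23 - 28/3*e34 + 7*e123 + 8*e134 + 3*e234 - 1/2*e1234


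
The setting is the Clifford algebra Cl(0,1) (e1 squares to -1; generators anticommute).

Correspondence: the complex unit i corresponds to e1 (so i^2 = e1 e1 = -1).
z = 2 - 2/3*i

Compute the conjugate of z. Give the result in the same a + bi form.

In blades: z = 2 - 2/3*e1.
Conjugation here is Clifford conjugation: the scalar is fixed and the grade-1 and grade-2 blades all flip sign, giving 2 + 2/3*e1; translating back:
Answer: 2 + 2/3*i


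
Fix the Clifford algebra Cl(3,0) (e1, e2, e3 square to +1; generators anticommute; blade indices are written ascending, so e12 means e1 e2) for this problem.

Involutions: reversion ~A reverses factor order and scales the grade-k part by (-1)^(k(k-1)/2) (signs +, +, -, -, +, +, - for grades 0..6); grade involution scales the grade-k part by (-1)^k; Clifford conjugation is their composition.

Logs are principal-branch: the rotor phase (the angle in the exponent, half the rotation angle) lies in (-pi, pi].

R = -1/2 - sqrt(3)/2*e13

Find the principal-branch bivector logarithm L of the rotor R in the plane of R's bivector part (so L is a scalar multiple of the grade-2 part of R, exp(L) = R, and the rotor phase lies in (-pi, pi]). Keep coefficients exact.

The scalar part of R is -1/2, and that scalar determines the rotor phase on the principal branch; recovering the unit plane as bivector-part over sine of the phase gives L = phase * plane.
Concretely: cos(phase) = -1/2 gives phase = ±2*pi/3, and since phase/sin(phase) is even the sign is immaterial: L = (phase/sin(phase)) * <R>_2 = (4*sqrt(3)*pi/9) * <R>_2.
Answer: -2*pi/3*e13


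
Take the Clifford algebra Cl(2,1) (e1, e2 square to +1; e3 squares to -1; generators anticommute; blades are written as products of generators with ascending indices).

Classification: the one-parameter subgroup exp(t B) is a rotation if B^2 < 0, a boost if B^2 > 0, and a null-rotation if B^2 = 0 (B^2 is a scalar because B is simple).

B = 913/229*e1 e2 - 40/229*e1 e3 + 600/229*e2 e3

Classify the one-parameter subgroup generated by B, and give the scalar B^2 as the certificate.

B^2 term by term: the squares give (913/229)^2*(e1 e2)^2 + (-40/229)^2*(e1 e3)^2 + (600/229)^2*(e2 e3)^2 = 833569/52441*(-1) + 1600/52441*(+1) + 360000/52441*(+1) = -9 (each basis 2-blade squares to minus the product of its generators' squares); cross terms between blades sharing an index anticommute and cancel. So B^2 = -9.
Answer: rotation, certificate B^2 = -9. The invariant at work: B^2 = -9 is unchanged by conjugation, hence its sign classifies the subgroup whatever basis B is written in.


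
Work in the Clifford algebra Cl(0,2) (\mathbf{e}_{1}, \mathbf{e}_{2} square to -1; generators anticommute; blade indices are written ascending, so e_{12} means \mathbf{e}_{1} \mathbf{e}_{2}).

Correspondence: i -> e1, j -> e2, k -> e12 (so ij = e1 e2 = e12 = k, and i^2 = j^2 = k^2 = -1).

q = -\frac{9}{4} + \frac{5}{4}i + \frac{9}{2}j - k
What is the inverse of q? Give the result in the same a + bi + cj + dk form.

In blades: q = -\frac{9}{4} + \frac{5}{4} e_{1} + \frac{9}{2} e_{2} - e_{12}.
With qbar = -\frac{9}{4} - \frac{5}{4} e_{1} - \frac{9}{2} e_{2} + e_{12} (scalar fixed, mapped units negated), q qbar = \frac{223}{8} (the sum of squared coefficients), so q^-1 = qbar / (\frac{223}{8}) = -\frac{18}{223} - \frac{10}{223} e_{1} - \frac{36}{223} e_{2} + \frac{8}{223} e_{12}; translating back:
Answer: -\frac{18}{223} - \frac{10}{223}i - \frac{36}{223}j + \frac{8}{223}k


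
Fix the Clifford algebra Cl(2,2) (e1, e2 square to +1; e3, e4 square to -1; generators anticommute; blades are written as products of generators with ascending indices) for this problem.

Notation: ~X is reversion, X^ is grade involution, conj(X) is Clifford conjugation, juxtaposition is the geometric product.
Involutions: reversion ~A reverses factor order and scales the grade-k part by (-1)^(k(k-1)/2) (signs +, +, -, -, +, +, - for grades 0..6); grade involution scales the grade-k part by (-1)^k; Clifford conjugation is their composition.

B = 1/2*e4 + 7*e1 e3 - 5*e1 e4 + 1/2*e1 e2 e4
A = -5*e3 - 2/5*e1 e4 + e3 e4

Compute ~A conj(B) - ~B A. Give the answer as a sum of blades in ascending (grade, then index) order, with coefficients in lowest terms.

first term: 2 + 176/5*e1 - 1/5*e2 - 1/2*e3 + 5*e1 e3 + 7*e1 e4 - 3/10*e3 e4 + 1/2*e1 e2 e3 + 25*e1 e3 e4 - 5/2*e1 e2 e3 e4
second term: -2 - 176/5*e1 - 1/5*e2 + 1/2*e3 + 5*e1 e3 + 7*e1 e4 - 3/10*e3 e4 - 1/2*e1 e2 e3 + 25*e1 e3 e4 - 5/2*e1 e2 e3 e4
Answer: 4 + 352/5*e1 - e3 + e1 e2 e3
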